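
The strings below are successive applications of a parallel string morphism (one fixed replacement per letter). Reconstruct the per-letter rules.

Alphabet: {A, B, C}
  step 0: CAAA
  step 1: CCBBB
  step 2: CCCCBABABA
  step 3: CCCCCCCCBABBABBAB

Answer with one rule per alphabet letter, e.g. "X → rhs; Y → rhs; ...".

A->B, B->BA, C->CC

  step 2 ⇒ step 3: CCCCBABABA ⇒ CC·CC·CC·CC·BA·B·BA·B·BA·B
    A ↦ B
    B ↦ BA
    C ↦ CC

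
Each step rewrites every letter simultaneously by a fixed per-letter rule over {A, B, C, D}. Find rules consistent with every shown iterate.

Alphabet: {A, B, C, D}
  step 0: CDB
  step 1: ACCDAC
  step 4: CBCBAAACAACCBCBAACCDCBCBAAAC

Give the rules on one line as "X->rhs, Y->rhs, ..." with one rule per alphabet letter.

A->CB, B->AC, C->A, D->CCD

  step 0 ⇒ step 1: CDB ⇒ A·CCD·AC
    B ↦ AC
    C ↦ A
    D ↦ CCD
    A ↦ CB  (constrained at step 1)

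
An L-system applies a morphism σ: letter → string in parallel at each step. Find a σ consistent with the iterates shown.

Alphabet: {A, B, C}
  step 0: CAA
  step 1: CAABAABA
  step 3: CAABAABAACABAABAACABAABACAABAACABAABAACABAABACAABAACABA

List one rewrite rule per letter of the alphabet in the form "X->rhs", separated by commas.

  step 0 ⇒ step 1: CAA ⇒ CA·ABA·ABA
    A ↦ ABA
    C ↦ CA
    B ↦ AC  (constrained at step 1)

A->ABA, B->AC, C->CA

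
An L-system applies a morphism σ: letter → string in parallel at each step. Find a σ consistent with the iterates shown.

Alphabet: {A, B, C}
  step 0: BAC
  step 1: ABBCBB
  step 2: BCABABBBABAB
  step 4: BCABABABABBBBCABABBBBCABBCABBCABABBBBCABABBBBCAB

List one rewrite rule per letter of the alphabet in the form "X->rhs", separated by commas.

A->BC, B->AB, C->BB

  step 1 ⇒ step 2: ABBCBB ⇒ BC·AB·AB·BB·AB·AB
    A ↦ BC
    B ↦ AB
    C ↦ BB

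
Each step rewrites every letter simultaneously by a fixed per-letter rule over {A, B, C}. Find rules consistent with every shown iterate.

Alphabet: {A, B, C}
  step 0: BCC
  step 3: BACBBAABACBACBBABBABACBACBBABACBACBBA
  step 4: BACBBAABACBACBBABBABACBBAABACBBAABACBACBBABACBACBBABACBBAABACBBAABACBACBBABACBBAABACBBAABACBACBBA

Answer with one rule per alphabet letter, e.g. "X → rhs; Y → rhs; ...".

A->BBA, B->BAC, C->A

  step 3 ⇒ step 4: BACBBAABACBACBBABBABACBACBBABACBACBBA ⇒ BAC·BBA·A·BAC·BAC·BBA·BBA·BAC·BBA·A·BAC·BBA·A·BAC·BAC·BBA·BAC·BAC·BBA·BAC·BBA·A·BAC·BBA·A·BAC·BAC·BBA·BAC·BBA·A·BAC·BBA·A·BAC·BAC·BBA
    A ↦ BBA
    B ↦ BAC
    C ↦ A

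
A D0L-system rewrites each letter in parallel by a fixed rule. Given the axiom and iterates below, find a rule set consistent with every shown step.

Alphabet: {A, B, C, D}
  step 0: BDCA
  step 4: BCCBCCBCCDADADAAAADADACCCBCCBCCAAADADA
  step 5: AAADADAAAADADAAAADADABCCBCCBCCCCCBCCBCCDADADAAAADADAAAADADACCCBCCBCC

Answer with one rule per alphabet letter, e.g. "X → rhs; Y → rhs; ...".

  step 4 ⇒ step 5: BCCBCCBCCDADADAAAADADACCCBCCBCCAAADADA ⇒ AAA·DA·DA·AAA·DA·DA·AAA·DA·DA·BC·C·BC·C·BC·C·C·C·C·BC·C·BC·C·DA·DA·DA·AAA·DA·DA·AAA·DA·DA·C·C·C·BC·C·BC·C
    A ↦ C
    B ↦ AAA
    C ↦ DA
    D ↦ BC

A->C, B->AAA, C->DA, D->BC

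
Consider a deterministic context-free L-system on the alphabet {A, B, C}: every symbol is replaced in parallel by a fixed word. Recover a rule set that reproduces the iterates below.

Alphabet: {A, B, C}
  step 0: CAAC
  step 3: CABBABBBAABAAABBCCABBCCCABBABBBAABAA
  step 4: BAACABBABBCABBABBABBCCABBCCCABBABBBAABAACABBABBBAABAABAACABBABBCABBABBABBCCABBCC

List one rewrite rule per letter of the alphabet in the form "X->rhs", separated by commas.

A->C, B->ABB, C->BAA

  step 3 ⇒ step 4: CABBABBBAABAAABBCCABBCCCABBABBBAABAA ⇒ BAA·C·ABB·ABB·C·ABB·ABB·ABB·C·C·ABB·C·C·C·ABB·ABB·BAA·BAA·C·ABB·ABB·BAA·BAA·BAA·C·ABB·ABB·C·ABB·ABB·ABB·C·C·ABB·C·C
    A ↦ C
    B ↦ ABB
    C ↦ BAA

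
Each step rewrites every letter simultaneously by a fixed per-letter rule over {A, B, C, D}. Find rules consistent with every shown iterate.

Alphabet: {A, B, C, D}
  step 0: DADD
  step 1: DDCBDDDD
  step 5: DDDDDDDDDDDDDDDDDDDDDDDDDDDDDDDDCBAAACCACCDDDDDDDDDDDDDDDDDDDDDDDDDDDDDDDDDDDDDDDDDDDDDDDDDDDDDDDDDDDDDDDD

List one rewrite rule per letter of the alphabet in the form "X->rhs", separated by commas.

A->CB, B->CC, C->A, D->DD

  step 0 ⇒ step 1: DADD ⇒ DD·CB·DD·DD
    A ↦ CB
    D ↦ DD
    B ↦ CC  (constrained at step 1)
    C ↦ A  (constrained at step 1)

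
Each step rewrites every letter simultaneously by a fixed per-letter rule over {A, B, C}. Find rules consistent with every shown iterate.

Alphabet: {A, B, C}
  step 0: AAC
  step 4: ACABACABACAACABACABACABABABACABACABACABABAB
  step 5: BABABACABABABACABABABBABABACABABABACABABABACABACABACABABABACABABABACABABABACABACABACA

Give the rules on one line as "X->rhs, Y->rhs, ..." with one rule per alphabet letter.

  step 4 ⇒ step 5: ACABACABACAACABACABACABABABACABACABACABABAB ⇒ B·ABA·B·ACA·B·ABA·B·ACA·B·ABA·B·B·ABA·B·ACA·B·ABA·B·ACA·B·ABA·B·ACA·B·ACA·B·ACA·B·ABA·B·ACA·B·ABA·B·ACA·B·ABA·B·ACA·B·ACA·B·ACA
    A ↦ B
    B ↦ ACA
    C ↦ ABA

A->B, B->ACA, C->ABA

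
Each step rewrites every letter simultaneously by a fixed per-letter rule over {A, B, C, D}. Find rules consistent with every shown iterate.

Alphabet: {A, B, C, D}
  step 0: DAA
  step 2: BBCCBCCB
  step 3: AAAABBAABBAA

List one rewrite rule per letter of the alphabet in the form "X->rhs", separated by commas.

  step 2 ⇒ step 3: BBCCBCCB ⇒ AA·AA·B·B·AA·B·B·AA
    B ↦ AA
    C ↦ B
    A ↦ DC  (constrained at step 0)
    D ↦ CC  (constrained at step 0)

A->DC, B->AA, C->B, D->CC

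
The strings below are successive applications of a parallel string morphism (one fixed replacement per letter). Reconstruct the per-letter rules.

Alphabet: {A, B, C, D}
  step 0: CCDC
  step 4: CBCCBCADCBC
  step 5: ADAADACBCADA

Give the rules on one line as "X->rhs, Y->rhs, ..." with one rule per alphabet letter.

  step 4 ⇒ step 5: CBCCBCADCBC ⇒ A·D·A·A·D·A·CB·C·A·D·A
    A ↦ CB
    B ↦ D
    C ↦ A
    D ↦ C

A->CB, B->D, C->A, D->C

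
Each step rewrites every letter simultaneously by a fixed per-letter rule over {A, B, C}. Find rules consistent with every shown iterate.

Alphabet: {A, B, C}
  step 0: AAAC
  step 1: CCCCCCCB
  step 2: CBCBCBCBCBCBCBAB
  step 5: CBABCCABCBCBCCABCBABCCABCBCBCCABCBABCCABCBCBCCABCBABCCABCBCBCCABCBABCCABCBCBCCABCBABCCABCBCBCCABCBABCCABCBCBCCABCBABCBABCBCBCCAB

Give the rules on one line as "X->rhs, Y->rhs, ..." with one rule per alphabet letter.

A->CC, B->AB, C->CB

  step 1 ⇒ step 2: CCCCCCCB ⇒ CB·CB·CB·CB·CB·CB·CB·AB
    B ↦ AB
    C ↦ CB
  step 0 ⇒ step 1: AAAC ⇒ CC·CC·CC·CB
    A ↦ CC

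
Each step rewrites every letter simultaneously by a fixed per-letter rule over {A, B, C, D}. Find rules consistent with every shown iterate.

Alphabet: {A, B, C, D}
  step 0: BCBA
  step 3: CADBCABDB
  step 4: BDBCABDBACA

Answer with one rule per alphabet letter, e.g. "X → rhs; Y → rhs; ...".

  step 3 ⇒ step 4: CADBCABDB ⇒ B·DB·C·A·B·DB·A·C·A
    A ↦ DB
    B ↦ A
    C ↦ B
    D ↦ C

A->DB, B->A, C->B, D->C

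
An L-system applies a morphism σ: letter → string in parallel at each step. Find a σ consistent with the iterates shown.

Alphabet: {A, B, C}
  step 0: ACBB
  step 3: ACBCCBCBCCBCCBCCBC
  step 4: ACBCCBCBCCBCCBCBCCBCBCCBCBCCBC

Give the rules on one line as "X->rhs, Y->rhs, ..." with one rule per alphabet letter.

  step 3 ⇒ step 4: ACBCCBCBCCBCCBCCBC ⇒ AC·BC·C·BC·BC·C·BC·C·BC·BC·C·BC·BC·C·BC·BC·C·BC
    A ↦ AC
    B ↦ C
    C ↦ BC

A->AC, B->C, C->BC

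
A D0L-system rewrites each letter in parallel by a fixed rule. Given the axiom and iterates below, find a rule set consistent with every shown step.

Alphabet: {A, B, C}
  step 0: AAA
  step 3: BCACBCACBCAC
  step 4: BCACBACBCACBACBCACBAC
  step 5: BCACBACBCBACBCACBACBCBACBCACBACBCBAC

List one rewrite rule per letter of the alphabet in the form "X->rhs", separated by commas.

  step 4 ⇒ step 5: BCACBACBCACBACBCACBAC ⇒ BC·AC·B·AC·BC·B·AC·BC·AC·B·AC·BC·B·AC·BC·AC·B·AC·BC·B·AC
    A ↦ B
    B ↦ BC
    C ↦ AC

A->B, B->BC, C->AC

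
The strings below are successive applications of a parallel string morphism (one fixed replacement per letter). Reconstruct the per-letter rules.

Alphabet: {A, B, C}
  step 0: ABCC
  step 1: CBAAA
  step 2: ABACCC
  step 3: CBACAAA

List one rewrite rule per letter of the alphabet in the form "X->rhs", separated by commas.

  step 2 ⇒ step 3: ABACCC ⇒ C·BA·C·A·A·A
    A ↦ C
    B ↦ BA
    C ↦ A

A->C, B->BA, C->A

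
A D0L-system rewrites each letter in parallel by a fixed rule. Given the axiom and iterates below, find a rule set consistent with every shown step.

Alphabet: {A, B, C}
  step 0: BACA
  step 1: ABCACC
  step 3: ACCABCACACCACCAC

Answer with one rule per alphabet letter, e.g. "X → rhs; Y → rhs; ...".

  step 0 ⇒ step 1: BACA ⇒ AB·C·AC·C
    A ↦ C
    B ↦ AB
    C ↦ AC

A->C, B->AB, C->AC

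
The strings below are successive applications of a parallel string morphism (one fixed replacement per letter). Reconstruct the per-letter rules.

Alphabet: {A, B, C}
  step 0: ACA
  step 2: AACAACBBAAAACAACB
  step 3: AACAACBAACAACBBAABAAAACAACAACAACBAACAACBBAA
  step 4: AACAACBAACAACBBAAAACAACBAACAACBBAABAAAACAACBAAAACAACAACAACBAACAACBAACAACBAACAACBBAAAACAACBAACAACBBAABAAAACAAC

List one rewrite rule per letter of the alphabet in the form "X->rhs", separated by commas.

A->AAC, B->BAA, C->B

  step 3 ⇒ step 4: AACAACBAACAACBBAABAAAACAACAACAACBAACAACBBAA ⇒ AAC·AAC·B·AAC·AAC·B·BAA·AAC·AAC·B·AAC·AAC·B·BAA·BAA·AAC·AAC·BAA·AAC·AAC·AAC·AAC·B·AAC·AAC·B·AAC·AAC·B·AAC·AAC·B·BAA·AAC·AAC·B·AAC·AAC·B·BAA·BAA·AAC·AAC
    A ↦ AAC
    B ↦ BAA
    C ↦ B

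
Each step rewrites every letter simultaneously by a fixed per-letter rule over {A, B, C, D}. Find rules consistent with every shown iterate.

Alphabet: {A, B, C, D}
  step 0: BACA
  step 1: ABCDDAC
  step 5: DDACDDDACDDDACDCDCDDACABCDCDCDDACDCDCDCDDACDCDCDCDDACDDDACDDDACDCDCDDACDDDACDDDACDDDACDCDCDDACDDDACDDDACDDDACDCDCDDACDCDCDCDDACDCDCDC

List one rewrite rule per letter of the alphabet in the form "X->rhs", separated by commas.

  step 0 ⇒ step 1: BACA ⇒ AB·C·DDA·C
    A ↦ C
    B ↦ AB
    C ↦ DDA
    D ↦ CD  (constrained at step 1)

A->C, B->AB, C->DDA, D->CD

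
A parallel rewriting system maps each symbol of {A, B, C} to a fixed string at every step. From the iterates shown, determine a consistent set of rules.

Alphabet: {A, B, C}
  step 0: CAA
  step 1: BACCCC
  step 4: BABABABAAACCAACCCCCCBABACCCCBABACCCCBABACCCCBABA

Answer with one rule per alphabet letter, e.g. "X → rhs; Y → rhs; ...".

A->CC, B->AA, C->BA

  step 0 ⇒ step 1: CAA ⇒ BA·CC·CC
    A ↦ CC
    C ↦ BA
    B ↦ AA  (constrained at step 1)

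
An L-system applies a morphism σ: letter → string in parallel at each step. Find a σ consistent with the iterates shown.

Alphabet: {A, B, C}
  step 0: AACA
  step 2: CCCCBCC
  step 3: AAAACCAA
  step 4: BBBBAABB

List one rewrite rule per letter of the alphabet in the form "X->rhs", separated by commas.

  step 3 ⇒ step 4: AAAACCAA ⇒ B·B·B·B·A·A·B·B
    A ↦ B
    C ↦ A
  step 2 ⇒ step 3: CCCCBCC ⇒ A·A·A·A·CC·A·A
    B ↦ CC

A->B, B->CC, C->A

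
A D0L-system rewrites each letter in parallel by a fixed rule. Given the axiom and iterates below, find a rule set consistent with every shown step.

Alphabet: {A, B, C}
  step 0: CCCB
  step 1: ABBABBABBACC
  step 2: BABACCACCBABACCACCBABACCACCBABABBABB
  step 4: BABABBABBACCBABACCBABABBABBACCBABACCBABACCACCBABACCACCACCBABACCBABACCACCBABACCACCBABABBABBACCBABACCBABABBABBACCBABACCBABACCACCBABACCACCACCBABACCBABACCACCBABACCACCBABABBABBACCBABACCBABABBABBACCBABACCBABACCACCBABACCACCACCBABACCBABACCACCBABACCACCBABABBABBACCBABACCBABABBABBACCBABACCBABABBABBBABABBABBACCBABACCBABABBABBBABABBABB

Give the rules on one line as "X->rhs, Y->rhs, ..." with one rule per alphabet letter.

  step 1 ⇒ step 2: ABBABBABBACC ⇒ BAB·ACC·ACC·BAB·ACC·ACC·BAB·ACC·ACC·BAB·ABB·ABB
    A ↦ BAB
    B ↦ ACC
    C ↦ ABB

A->BAB, B->ACC, C->ABB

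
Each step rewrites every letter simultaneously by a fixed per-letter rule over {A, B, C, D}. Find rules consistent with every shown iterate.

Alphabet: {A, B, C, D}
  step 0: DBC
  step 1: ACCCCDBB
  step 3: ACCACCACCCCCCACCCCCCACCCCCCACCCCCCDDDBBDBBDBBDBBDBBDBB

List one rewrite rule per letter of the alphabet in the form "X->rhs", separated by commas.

A->DD, B->CC, C->DBB, D->ACC

  step 0 ⇒ step 1: DBC ⇒ ACC·CC·DBB
    B ↦ CC
    C ↦ DBB
    D ↦ ACC
    A ↦ DD  (constrained at step 1)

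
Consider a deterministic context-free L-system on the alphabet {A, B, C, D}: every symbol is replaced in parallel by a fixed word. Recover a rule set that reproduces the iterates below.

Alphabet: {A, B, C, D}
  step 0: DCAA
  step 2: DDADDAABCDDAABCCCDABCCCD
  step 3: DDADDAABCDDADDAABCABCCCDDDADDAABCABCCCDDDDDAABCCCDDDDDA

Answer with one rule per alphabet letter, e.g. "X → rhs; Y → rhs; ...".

  step 2 ⇒ step 3: DDADDAABCDDAABCCCDABCCCD ⇒ DDA·DDA·ABC·DDA·DDA·ABC·ABC·CC·D·DDA·DDA·ABC·ABC·CC·D·D·D·DDA·ABC·CC·D·D·D·DDA
    A ↦ ABC
    B ↦ CC
    C ↦ D
    D ↦ DDA

A->ABC, B->CC, C->D, D->DDA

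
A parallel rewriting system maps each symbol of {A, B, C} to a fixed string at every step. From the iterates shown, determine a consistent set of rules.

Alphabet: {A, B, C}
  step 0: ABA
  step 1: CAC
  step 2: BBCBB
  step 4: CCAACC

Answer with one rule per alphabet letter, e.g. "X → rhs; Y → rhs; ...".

  step 1 ⇒ step 2: CAC ⇒ BB·C·BB
    A ↦ C
    C ↦ BB
  step 0 ⇒ step 1: ABA ⇒ C·A·C
    B ↦ A

A->C, B->A, C->BB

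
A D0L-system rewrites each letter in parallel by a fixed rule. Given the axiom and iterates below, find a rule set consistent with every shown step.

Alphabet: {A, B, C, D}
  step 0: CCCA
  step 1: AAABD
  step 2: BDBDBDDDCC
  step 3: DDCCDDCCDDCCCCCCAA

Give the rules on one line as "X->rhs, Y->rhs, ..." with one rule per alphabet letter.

A->BD, B->DD, C->A, D->CC

  step 2 ⇒ step 3: BDBDBDDDCC ⇒ DD·CC·DD·CC·DD·CC·CC·CC·A·A
    B ↦ DD
    C ↦ A
    D ↦ CC
  step 0 ⇒ step 1: CCCA ⇒ A·A·A·BD
    A ↦ BD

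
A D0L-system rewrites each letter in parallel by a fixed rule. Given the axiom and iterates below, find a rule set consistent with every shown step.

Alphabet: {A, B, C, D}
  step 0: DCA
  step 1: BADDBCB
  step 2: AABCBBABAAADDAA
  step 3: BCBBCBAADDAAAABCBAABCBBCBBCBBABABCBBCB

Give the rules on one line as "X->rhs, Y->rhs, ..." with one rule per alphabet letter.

  step 2 ⇒ step 3: AABCBBABAAADDAA ⇒ BCB·BCB·AA·DD·AA·AA·BCB·AA·BCB·BCB·BCB·BA·BA·BCB·BCB
    A ↦ BCB
    B ↦ AA
    C ↦ DD
    D ↦ BA

A->BCB, B->AA, C->DD, D->BA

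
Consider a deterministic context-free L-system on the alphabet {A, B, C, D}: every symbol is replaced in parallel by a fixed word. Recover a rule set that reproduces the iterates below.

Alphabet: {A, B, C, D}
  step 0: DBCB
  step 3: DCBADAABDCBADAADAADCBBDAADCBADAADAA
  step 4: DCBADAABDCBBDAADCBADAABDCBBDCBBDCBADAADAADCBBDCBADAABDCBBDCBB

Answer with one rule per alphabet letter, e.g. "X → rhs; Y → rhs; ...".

A->B, B->DAA, C->BA, D->DC

  step 3 ⇒ step 4: DCBADAABDCBADAADAADCBBDAADCBADAADAA ⇒ DC·BA·DAA·B·DC·B·B·DAA·DC·BA·DAA·B·DC·B·B·DC·B·B·DC·BA·DAA·DAA·DC·B·B·DC·BA·DAA·B·DC·B·B·DC·B·B
    A ↦ B
    B ↦ DAA
    C ↦ BA
    D ↦ DC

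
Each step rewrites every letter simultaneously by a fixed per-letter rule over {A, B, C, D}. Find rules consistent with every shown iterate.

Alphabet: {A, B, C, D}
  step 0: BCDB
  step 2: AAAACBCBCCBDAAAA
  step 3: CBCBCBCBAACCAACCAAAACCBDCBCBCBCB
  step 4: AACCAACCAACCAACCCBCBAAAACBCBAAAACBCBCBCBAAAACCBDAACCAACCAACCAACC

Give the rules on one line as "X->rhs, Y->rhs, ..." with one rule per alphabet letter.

A->CB, B->CC, C->AA, D->BD

  step 3 ⇒ step 4: CBCBCBCBAACCAACCAAAACCBDCBCBCBCB ⇒ AA·CC·AA·CC·AA·CC·AA·CC·CB·CB·AA·AA·CB·CB·AA·AA·CB·CB·CB·CB·AA·AA·CC·BD·AA·CC·AA·CC·AA·CC·AA·CC
    A ↦ CB
    B ↦ CC
    C ↦ AA
    D ↦ BD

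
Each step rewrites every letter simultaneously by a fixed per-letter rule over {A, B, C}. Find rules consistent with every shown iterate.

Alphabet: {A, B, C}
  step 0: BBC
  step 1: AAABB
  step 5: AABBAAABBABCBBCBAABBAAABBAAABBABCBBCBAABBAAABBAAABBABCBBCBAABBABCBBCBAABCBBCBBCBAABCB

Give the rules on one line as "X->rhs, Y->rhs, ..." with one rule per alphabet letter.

A->BCB, B->A, C->ABB

  step 0 ⇒ step 1: BBC ⇒ A·A·ABB
    B ↦ A
    C ↦ ABB
    A ↦ BCB  (constrained at step 1)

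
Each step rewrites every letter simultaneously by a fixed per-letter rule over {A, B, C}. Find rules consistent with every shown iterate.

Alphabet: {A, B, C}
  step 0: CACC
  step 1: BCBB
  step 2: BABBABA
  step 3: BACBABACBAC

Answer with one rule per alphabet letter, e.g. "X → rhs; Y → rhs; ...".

A->C, B->BA, C->B

  step 2 ⇒ step 3: BABBABA ⇒ BA·C·BA·BA·C·BA·C
    A ↦ C
    B ↦ BA
  step 0 ⇒ step 1: CACC ⇒ B·C·B·B
    C ↦ B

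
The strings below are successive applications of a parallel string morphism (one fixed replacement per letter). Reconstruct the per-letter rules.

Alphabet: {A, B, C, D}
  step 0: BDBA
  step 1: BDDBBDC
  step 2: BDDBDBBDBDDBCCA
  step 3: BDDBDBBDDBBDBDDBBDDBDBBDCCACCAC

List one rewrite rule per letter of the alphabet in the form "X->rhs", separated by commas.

  step 2 ⇒ step 3: BDDBDBBDBDDBCCA ⇒ BD·DB·DB·BD·DB·BD·BD·DB·BD·DB·DB·BD·CCA·CCA·C
    A ↦ C
    B ↦ BD
    C ↦ CCA
    D ↦ DB

A->C, B->BD, C->CCA, D->DB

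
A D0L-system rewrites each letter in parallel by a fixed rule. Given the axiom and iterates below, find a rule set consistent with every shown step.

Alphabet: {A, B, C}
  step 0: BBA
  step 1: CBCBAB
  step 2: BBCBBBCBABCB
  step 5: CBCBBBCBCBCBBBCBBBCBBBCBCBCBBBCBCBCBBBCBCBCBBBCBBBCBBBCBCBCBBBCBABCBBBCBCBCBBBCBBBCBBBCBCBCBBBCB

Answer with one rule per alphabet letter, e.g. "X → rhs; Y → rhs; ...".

  step 1 ⇒ step 2: CBCBAB ⇒ BB·CB·BB·CB·AB·CB
    A ↦ AB
    B ↦ CB
    C ↦ BB

A->AB, B->CB, C->BB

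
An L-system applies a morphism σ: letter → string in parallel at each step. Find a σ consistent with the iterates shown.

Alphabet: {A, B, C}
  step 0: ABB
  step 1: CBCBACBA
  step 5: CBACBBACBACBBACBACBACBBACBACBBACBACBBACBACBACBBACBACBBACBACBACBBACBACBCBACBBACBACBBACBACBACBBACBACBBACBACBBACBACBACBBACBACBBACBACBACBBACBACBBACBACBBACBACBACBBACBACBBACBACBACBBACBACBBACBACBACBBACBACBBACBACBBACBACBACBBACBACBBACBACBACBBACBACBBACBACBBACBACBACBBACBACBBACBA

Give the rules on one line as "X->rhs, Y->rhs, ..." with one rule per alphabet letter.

A->CB, B->CBA, C->BA

  step 0 ⇒ step 1: ABB ⇒ CB·CBA·CBA
    A ↦ CB
    B ↦ CBA
    C ↦ BA  (constrained at step 1)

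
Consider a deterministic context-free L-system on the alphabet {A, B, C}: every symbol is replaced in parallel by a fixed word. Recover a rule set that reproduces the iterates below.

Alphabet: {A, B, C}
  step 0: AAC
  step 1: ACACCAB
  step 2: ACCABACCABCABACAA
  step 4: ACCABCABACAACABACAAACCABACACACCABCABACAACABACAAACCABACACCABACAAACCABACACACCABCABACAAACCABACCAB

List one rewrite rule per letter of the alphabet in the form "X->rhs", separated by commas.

  step 1 ⇒ step 2: ACACCAB ⇒ AC·CAB·AC·CAB·CAB·AC·AA
    A ↦ AC
    B ↦ AA
    C ↦ CAB

A->AC, B->AA, C->CAB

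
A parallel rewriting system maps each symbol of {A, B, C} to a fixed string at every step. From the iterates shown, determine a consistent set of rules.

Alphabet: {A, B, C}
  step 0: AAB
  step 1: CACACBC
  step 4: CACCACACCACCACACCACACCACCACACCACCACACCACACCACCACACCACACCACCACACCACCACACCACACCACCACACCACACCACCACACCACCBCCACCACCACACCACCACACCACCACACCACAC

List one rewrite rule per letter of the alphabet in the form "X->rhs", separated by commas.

A->CA, B->CBC, C->CAC

  step 0 ⇒ step 1: AAB ⇒ CA·CA·CBC
    A ↦ CA
    B ↦ CBC
    C ↦ CAC  (constrained at step 1)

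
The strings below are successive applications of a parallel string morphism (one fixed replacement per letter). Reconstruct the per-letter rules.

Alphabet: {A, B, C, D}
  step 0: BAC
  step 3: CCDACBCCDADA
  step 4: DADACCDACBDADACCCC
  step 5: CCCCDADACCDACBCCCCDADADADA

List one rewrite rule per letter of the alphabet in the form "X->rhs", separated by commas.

A->C, B->CB, C->DA, D->C

  step 4 ⇒ step 5: DADACCDACBDADACCCC ⇒ C·C·C·C·DA·DA·C·C·DA·CB·C·C·C·C·DA·DA·DA·DA
    A ↦ C
    B ↦ CB
    C ↦ DA
    D ↦ C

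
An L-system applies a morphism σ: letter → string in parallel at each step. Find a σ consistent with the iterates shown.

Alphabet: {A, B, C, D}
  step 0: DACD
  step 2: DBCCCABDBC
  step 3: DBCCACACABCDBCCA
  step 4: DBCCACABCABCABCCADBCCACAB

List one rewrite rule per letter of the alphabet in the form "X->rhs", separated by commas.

  step 3 ⇒ step 4: DBCCACACABCDBCCA ⇒ DB·C·CA·CA·B·CA·B·CA·B·C·CA·DB·C·CA·CA·B
    A ↦ B
    B ↦ C
    C ↦ CA
    D ↦ DB

A->B, B->C, C->CA, D->DB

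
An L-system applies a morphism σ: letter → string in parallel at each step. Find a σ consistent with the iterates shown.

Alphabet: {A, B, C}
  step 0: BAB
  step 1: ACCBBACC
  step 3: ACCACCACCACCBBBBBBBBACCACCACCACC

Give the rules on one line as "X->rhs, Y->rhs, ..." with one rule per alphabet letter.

  step 0 ⇒ step 1: BAB ⇒ ACC·BB·ACC
    A ↦ BB
    B ↦ ACC
    C ↦ B  (constrained at step 1)

A->BB, B->ACC, C->B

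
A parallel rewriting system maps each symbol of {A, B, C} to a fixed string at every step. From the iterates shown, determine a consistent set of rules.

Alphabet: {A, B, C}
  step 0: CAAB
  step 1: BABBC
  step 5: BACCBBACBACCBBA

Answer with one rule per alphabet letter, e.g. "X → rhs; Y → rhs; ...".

  step 0 ⇒ step 1: CAAB ⇒ BA·B·B·C
    A ↦ B
    B ↦ C
    C ↦ BA

A->B, B->C, C->BA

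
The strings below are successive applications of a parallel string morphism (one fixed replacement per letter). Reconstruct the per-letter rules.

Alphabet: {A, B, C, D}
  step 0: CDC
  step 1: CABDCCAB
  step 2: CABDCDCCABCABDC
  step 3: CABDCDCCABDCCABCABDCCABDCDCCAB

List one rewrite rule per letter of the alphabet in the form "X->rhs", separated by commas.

  step 2 ⇒ step 3: CABDCDCCABCABDC ⇒ CAB·D·C·DC·CAB·DC·CAB·CAB·D·C·CAB·D·C·DC·CAB
    A ↦ D
    B ↦ C
    C ↦ CAB
    D ↦ DC

A->D, B->C, C->CAB, D->DC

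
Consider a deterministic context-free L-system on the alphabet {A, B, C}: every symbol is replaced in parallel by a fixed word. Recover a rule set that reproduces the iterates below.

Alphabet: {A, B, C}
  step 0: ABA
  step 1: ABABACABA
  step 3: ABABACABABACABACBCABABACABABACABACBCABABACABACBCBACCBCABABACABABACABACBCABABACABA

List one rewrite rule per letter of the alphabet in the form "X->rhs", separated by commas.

A->ABA, B->BAC, C->CBC

  step 0 ⇒ step 1: ABA ⇒ ABA·BAC·ABA
    A ↦ ABA
    B ↦ BAC
    C ↦ CBC  (constrained at step 1)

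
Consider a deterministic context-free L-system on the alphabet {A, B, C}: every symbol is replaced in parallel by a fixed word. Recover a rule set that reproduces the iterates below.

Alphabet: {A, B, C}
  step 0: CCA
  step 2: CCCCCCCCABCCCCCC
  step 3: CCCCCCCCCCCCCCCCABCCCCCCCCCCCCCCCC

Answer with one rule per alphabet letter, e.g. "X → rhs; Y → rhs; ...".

  step 2 ⇒ step 3: CCCCCCCCABCCCCCC ⇒ CC·CC·CC·CC·CC·CC·CC·CC·ABC·CCC·CC·CC·CC·CC·CC·CC
    A ↦ ABC
    B ↦ CCC
    C ↦ CC

A->ABC, B->CCC, C->CC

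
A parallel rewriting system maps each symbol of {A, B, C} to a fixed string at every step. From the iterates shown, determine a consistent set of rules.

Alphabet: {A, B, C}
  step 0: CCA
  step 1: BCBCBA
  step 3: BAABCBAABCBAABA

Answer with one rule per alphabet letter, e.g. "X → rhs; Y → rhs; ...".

  step 0 ⇒ step 1: CCA ⇒ BC·BC·BA
    A ↦ BA
    C ↦ BC
    B ↦ A  (constrained at step 1)

A->BA, B->A, C->BC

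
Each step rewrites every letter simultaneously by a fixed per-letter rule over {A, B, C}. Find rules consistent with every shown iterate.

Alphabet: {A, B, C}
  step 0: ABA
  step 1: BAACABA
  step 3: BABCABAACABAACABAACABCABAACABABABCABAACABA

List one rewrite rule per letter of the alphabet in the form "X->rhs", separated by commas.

  step 0 ⇒ step 1: ABA ⇒ BA·ACA·BA
    A ↦ BA
    B ↦ ACA
    C ↦ BCA  (constrained at step 1)

A->BA, B->ACA, C->BCA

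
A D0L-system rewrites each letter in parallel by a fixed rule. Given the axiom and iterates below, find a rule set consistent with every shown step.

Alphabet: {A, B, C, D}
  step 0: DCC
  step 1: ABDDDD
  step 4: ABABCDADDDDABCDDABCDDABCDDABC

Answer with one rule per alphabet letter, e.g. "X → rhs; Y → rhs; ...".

A->C, B->DA, C->DD, D->AB

  step 0 ⇒ step 1: DCC ⇒ AB·DD·DD
    C ↦ DD
    D ↦ AB
    A ↦ C  (constrained at step 1)
    B ↦ DA  (constrained at step 1)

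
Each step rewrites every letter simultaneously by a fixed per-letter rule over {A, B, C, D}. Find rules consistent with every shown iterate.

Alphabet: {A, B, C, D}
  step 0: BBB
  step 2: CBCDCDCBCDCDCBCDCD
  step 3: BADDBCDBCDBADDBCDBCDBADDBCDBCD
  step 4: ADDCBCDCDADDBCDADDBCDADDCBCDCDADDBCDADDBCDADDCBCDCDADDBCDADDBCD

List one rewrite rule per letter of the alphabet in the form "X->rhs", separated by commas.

  step 3 ⇒ step 4: BADDBCDBCDBADDBCDBCDBADDBCDBCD ⇒ ADD·CB·CD·CD·ADD·B·CD·ADD·B·CD·ADD·CB·CD·CD·ADD·B·CD·ADD·B·CD·ADD·CB·CD·CD·ADD·B·CD·ADD·B·CD
    A ↦ CB
    B ↦ ADD
    C ↦ B
    D ↦ CD

A->CB, B->ADD, C->B, D->CD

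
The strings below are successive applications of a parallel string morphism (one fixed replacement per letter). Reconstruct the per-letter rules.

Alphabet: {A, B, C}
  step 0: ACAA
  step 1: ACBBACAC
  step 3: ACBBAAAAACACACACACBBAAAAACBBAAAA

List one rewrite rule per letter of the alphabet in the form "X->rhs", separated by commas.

A->AC, B->AA, C->BB

  step 0 ⇒ step 1: ACAA ⇒ AC·BB·AC·AC
    A ↦ AC
    C ↦ BB
    B ↦ AA  (constrained at step 1)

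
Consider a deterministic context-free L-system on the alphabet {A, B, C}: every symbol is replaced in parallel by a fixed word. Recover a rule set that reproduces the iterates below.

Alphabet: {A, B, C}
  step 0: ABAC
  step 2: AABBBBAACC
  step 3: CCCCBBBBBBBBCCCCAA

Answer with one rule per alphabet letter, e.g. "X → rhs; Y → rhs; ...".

A->CC, B->BB, C->A

  step 2 ⇒ step 3: AABBBBAACC ⇒ CC·CC·BB·BB·BB·BB·CC·CC·A·A
    A ↦ CC
    B ↦ BB
    C ↦ A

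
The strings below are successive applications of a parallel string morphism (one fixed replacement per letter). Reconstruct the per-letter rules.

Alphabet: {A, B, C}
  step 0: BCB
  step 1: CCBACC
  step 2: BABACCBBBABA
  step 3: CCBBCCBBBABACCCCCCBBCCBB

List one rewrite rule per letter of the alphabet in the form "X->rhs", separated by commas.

A->BB, B->CC, C->BA

  step 2 ⇒ step 3: BABACCBBBABA ⇒ CC·BB·CC·BB·BA·BA·CC·CC·CC·BB·CC·BB
    A ↦ BB
    B ↦ CC
    C ↦ BA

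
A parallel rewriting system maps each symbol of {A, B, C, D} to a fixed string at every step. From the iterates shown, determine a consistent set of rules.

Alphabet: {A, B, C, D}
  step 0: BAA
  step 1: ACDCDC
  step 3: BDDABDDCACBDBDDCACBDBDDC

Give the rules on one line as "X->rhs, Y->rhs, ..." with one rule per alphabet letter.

  step 0 ⇒ step 1: BAA ⇒ AC·DC·DC
    A ↦ DC
    B ↦ AC
    C ↦ DA  (constrained at step 1)
    D ↦ BD  (constrained at step 1)

A->DC, B->AC, C->DA, D->BD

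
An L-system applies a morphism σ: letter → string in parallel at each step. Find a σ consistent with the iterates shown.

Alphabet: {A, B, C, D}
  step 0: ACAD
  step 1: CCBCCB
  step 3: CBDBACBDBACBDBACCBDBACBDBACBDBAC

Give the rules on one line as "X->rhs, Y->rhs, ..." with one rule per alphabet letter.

  step 0 ⇒ step 1: ACAD ⇒ C·CB·C·CB
    A ↦ C
    C ↦ CB
    D ↦ CB
    B ↦ DBA  (constrained at step 1)

A->C, B->DBA, C->CB, D->CB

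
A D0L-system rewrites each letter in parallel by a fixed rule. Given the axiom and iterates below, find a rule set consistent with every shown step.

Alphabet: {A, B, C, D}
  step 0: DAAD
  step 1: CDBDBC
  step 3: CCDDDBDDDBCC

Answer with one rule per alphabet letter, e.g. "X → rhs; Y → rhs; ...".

A->DB, B->A, C->DD, D->C

  step 0 ⇒ step 1: DAAD ⇒ C·DB·DB·C
    A ↦ DB
    D ↦ C
    B ↦ A  (constrained at step 1)
    C ↦ DD  (constrained at step 1)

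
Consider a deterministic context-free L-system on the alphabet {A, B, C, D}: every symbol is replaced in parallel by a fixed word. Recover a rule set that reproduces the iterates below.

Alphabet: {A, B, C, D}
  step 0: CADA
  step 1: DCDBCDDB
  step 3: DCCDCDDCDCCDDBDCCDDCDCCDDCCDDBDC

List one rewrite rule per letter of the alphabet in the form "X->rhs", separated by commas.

  step 0 ⇒ step 1: CADA ⇒ DC·DB·CD·DB
    A ↦ DB
    C ↦ DC
    D ↦ CD
    B ↦ AC  (constrained at step 1)

A->DB, B->AC, C->DC, D->CD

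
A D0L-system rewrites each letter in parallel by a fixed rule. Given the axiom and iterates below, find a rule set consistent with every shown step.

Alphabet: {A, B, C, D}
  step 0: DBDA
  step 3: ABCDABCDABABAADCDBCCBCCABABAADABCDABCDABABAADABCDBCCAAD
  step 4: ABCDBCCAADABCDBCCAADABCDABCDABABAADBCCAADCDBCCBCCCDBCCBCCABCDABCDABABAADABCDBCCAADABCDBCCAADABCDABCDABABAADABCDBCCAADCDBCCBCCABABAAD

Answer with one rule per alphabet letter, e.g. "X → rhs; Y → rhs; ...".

A->AB, B->CD, C->BCC, D->AAD

  step 3 ⇒ step 4: ABCDABCDABABAADCDBCCBCCABABAADABCDABCDABABAADABCDBCCAAD ⇒ AB·CD·BCC·AAD·AB·CD·BCC·AAD·AB·CD·AB·CD·AB·AB·AAD·BCC·AAD·CD·BCC·BCC·CD·BCC·BCC·AB·CD·AB·CD·AB·AB·AAD·AB·CD·BCC·AAD·AB·CD·BCC·AAD·AB·CD·AB·CD·AB·AB·AAD·AB·CD·BCC·AAD·CD·BCC·BCC·AB·AB·AAD
    A ↦ AB
    B ↦ CD
    C ↦ BCC
    D ↦ AAD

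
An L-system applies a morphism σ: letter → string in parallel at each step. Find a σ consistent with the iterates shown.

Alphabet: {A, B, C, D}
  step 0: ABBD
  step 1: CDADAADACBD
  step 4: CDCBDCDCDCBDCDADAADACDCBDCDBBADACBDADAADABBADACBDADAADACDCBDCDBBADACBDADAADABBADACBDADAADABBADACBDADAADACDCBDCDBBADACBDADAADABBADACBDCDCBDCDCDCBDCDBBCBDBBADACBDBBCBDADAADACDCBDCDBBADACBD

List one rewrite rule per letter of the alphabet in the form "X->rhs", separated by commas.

  step 0 ⇒ step 1: ABBD ⇒ CD·ADA·ADA·CBD
    A ↦ CD
    B ↦ ADA
    D ↦ CBD
    C ↦ BB  (constrained at step 1)

A->CD, B->ADA, C->BB, D->CBD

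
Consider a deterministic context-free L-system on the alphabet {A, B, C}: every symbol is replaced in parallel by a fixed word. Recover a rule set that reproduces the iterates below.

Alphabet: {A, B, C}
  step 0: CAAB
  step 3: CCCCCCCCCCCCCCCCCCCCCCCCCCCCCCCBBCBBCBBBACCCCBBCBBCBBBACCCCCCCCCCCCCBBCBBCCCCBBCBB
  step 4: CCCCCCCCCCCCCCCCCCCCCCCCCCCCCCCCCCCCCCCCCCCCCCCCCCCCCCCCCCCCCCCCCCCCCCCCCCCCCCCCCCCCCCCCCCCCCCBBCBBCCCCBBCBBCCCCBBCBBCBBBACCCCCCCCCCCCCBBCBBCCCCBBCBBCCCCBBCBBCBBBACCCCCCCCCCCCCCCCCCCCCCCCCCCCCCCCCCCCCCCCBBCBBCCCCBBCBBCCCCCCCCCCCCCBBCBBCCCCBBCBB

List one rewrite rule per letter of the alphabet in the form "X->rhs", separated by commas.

A->BA, B->CBB, C->CCC

  step 3 ⇒ step 4: CCCCCCCCCCCCCCCCCCCCCCCCCCCCCCCBBCBBCBBBACCCCBBCBBCBBBACCCCCCCCCCCCCBBCBBCCCCBBCBB ⇒ CCC·CCC·CCC·CCC·CCC·CCC·CCC·CCC·CCC·CCC·CCC·CCC·CCC·CCC·CCC·CCC·CCC·CCC·CCC·CCC·CCC·CCC·CCC·CCC·CCC·CCC·CCC·CCC·CCC·CCC·CCC·CBB·CBB·CCC·CBB·CBB·CCC·CBB·CBB·CBB·BA·CCC·CCC·CCC·CCC·CBB·CBB·CCC·CBB·CBB·CCC·CBB·CBB·CBB·BA·CCC·CCC·CCC·CCC·CCC·CCC·CCC·CCC·CCC·CCC·CCC·CCC·CCC·CBB·CBB·CCC·CBB·CBB·CCC·CCC·CCC·CCC·CBB·CBB·CCC·CBB·CBB
    A ↦ BA
    B ↦ CBB
    C ↦ CCC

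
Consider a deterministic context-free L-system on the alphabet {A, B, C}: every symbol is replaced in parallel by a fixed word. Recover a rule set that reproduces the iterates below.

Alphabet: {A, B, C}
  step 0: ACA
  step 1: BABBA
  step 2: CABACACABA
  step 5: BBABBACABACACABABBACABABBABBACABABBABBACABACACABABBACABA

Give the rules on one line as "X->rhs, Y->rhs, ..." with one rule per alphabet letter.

A->BA, B->CA, C->B

  step 1 ⇒ step 2: BABBA ⇒ CA·BA·CA·CA·BA
    A ↦ BA
    B ↦ CA
  step 0 ⇒ step 1: ACA ⇒ BA·B·BA
    C ↦ B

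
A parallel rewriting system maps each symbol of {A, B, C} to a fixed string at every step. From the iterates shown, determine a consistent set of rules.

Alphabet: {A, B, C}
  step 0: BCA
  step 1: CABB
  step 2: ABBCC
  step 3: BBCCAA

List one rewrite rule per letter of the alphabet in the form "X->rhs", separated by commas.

A->BB, B->C, C->A

  step 2 ⇒ step 3: ABBCC ⇒ BB·C·C·A·A
    A ↦ BB
    B ↦ C
    C ↦ A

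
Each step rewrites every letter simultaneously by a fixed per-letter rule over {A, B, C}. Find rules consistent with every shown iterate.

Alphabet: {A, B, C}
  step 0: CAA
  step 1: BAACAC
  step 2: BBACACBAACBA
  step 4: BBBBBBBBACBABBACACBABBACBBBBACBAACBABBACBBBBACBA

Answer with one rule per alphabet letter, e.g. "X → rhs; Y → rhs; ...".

A->AC, B->BB, C->BA

  step 1 ⇒ step 2: BAACAC ⇒ BB·AC·AC·BA·AC·BA
    A ↦ AC
    B ↦ BB
    C ↦ BA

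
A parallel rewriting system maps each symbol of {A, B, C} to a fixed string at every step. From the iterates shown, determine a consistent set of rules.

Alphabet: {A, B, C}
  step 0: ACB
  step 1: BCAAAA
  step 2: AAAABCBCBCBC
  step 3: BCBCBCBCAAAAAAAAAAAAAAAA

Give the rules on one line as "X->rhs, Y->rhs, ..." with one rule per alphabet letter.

A->BC, B->AA, C->AA

  step 2 ⇒ step 3: AAAABCBCBCBC ⇒ BC·BC·BC·BC·AA·AA·AA·AA·AA·AA·AA·AA
    A ↦ BC
    B ↦ AA
    C ↦ AA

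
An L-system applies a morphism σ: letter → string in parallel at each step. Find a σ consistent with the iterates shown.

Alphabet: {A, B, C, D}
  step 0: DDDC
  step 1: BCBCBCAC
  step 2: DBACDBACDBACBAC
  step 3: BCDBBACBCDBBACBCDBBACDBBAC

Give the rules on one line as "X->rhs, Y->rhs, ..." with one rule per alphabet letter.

  step 2 ⇒ step 3: DBACDBACDBACBAC ⇒ BC·DB·B·AC·BC·DB·B·AC·BC·DB·B·AC·DB·B·AC
    A ↦ B
    B ↦ DB
    C ↦ AC
    D ↦ BC

A->B, B->DB, C->AC, D->BC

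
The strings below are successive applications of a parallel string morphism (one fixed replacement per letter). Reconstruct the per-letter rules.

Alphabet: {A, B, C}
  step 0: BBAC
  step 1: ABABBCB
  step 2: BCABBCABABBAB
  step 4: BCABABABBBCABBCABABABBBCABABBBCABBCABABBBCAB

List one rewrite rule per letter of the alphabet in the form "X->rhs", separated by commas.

  step 1 ⇒ step 2: ABABBCB ⇒ BC·AB·BC·AB·AB·B·AB
    A ↦ BC
    B ↦ AB
    C ↦ B

A->BC, B->AB, C->B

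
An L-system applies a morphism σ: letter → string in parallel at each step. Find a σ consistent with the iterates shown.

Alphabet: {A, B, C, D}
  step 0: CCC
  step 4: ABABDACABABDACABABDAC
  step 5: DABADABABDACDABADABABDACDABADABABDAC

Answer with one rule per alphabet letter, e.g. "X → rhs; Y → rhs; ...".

A->D, B->ABA, C->AC, D->B

  step 4 ⇒ step 5: ABABDACABABDACABABDAC ⇒ D·ABA·D·ABA·B·D·AC·D·ABA·D·ABA·B·D·AC·D·ABA·D·ABA·B·D·AC
    A ↦ D
    B ↦ ABA
    C ↦ AC
    D ↦ B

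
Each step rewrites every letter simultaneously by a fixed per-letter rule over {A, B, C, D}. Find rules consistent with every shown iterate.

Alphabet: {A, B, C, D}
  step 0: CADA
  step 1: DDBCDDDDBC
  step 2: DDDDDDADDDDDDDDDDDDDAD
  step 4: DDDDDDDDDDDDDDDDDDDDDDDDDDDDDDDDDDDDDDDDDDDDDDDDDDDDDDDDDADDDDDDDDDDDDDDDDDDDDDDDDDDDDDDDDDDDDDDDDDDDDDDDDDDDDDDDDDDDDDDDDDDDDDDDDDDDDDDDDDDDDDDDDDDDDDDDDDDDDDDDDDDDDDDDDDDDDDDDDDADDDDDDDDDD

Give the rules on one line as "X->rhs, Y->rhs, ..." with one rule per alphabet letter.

A->DBC, B->A, C->D, D->DDD

  step 1 ⇒ step 2: DDBCDDDDBC ⇒ DDD·DDD·A·D·DDD·DDD·DDD·DDD·A·D
    B ↦ A
    C ↦ D
    D ↦ DDD
  step 0 ⇒ step 1: CADA ⇒ D·DBC·DDD·DBC
    A ↦ DBC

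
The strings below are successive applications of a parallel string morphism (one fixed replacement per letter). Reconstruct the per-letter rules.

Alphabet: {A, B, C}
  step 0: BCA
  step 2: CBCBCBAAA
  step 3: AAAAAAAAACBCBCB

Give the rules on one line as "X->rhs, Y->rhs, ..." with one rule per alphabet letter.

  step 2 ⇒ step 3: CBCBCBAAA ⇒ AA·A·AA·A·AA·A·CB·CB·CB
    A ↦ CB
    B ↦ A
    C ↦ AA

A->CB, B->A, C->AA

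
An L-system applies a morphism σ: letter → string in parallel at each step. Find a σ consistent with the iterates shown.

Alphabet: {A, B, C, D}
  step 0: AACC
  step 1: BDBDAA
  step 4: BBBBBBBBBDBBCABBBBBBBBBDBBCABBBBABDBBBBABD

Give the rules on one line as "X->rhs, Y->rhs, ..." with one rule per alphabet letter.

A->BD, B->BB, C->A, D->CA

  step 0 ⇒ step 1: AACC ⇒ BD·BD·A·A
    A ↦ BD
    C ↦ A
    B ↦ BB  (constrained at step 1)
    D ↦ CA  (constrained at step 1)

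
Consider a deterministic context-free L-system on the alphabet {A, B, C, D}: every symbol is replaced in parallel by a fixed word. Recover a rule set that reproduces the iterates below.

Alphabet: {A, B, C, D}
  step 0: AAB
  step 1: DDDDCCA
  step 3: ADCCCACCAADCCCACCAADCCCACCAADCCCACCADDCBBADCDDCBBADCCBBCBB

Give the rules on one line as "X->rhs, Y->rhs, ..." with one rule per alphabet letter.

  step 0 ⇒ step 1: AAB ⇒ DD·DD·CCA
    A ↦ DD
    B ↦ CCA
    C ↦ ADC  (constrained at step 1)
    D ↦ CBB  (constrained at step 1)

A->DD, B->CCA, C->ADC, D->CBB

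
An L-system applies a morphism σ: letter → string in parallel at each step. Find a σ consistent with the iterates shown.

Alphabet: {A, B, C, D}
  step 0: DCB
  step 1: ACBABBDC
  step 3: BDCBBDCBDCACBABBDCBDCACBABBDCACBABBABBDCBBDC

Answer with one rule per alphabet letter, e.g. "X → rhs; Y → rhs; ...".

  step 0 ⇒ step 1: DCB ⇒ ACB·AB·BDC
    B ↦ BDC
    C ↦ AB
    D ↦ ACB
    A ↦ B  (constrained at step 1)

A->B, B->BDC, C->AB, D->ACB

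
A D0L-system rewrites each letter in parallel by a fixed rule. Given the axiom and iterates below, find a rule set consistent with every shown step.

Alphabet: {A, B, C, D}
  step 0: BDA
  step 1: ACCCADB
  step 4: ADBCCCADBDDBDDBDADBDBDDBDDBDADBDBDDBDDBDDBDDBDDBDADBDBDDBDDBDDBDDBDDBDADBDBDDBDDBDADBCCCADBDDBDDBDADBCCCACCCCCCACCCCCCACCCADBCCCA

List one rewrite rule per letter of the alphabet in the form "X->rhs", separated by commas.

A->ADB, B->A, C->DBD, D->CCC

  step 0 ⇒ step 1: BDA ⇒ A·CCC·ADB
    A ↦ ADB
    B ↦ A
    D ↦ CCC
    C ↦ DBD  (constrained at step 1)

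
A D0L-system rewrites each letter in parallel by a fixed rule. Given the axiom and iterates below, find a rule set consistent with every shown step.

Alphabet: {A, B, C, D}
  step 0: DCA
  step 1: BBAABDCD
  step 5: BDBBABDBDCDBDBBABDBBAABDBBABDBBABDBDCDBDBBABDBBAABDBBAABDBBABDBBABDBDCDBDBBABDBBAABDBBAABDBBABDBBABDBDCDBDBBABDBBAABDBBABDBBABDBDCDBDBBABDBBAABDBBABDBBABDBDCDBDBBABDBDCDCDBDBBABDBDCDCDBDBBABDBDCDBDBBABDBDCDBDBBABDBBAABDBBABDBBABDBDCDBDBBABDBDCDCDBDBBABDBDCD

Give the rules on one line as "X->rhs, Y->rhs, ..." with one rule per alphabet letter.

  step 0 ⇒ step 1: DCA ⇒ BBA·ABD·CD
    A ↦ CD
    C ↦ ABD
    D ↦ BBA
    B ↦ BD  (constrained at step 1)

A->CD, B->BD, C->ABD, D->BBA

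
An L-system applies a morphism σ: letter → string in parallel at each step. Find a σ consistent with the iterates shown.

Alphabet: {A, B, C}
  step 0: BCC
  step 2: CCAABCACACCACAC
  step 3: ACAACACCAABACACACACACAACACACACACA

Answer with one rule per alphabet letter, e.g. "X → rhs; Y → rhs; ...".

A->C, B->AAB, C->ACA

  step 2 ⇒ step 3: CCAABCACACCACAC ⇒ ACA·ACA·C·C·AAB·ACA·C·ACA·C·ACA·ACA·C·ACA·C·ACA
    A ↦ C
    B ↦ AAB
    C ↦ ACA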